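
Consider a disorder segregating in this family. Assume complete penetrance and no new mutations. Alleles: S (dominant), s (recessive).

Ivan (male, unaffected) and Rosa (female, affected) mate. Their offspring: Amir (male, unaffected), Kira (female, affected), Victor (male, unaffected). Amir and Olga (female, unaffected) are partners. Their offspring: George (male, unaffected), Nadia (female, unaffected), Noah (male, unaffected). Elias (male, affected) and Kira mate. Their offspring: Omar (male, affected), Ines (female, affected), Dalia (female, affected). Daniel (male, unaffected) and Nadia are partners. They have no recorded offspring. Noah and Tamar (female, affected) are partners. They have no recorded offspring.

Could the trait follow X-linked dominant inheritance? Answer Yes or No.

Yes

A consistent assignment under X-linked dominant exists: Ivan X^s Y, Rosa X^S X^s, Amir X^s Y, Kira X^S X^s, Victor X^s Y, Olga X^s X^s, Elias X^S Y, George X^s Y, Nadia X^s X^s, Noah X^s Y, Daniel X^s Y, Tamar X^S X^S, Omar X^S Y, Ines X^S X^S, Dalia X^S X^S.
In this assignment every recorded phenotype matches its genotype and every non-founder's genotype is obtainable from its parents' genotypes, so the pedigree is consistent.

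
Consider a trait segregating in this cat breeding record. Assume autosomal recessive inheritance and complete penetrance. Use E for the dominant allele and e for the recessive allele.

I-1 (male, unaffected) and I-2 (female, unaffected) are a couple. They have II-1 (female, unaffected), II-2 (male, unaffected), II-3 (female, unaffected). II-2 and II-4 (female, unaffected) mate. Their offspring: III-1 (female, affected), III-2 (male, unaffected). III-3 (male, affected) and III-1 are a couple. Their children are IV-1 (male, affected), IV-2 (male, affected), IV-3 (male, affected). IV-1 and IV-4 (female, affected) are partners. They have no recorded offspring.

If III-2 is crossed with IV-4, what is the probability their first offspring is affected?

II-2 is unaffected so carries E and passed e to III-1 (ee), so II-2 is Ee.
II-4 is unaffected so carries E and passed e to III-1 (ee), so II-4 is Ee.
III-2 is an unaffected offspring of II-2 (Ee) × II-4 (Ee), whose cross gives 1/4 EE : 1/2 Ee : 1/4 ee; conditioning on being unaffected, III-2 is EE with probability 1/3, Ee with probability 2/3.
IV-4 is affected, so IV-4 is ee.
Summing over parental genotype combinations, P(offspring is affected) = 2/3·1/2 = 1/3.

1/3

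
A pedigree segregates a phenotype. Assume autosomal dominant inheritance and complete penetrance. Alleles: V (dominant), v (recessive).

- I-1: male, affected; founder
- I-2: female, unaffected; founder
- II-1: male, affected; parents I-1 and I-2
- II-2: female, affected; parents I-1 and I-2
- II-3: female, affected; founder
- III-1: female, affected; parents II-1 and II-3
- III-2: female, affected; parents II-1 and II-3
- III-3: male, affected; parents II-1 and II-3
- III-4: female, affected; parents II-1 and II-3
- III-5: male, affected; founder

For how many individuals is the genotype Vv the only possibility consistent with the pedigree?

2

Obligate heterozygotes: II-1 is affected so carries V and received v from I-2 (vv), so II-1 is Vv; II-2 is affected so carries V and received v from I-2 (vv), so II-2 is Vv.
Every other individual is either homozygous by phenotype or has at least one consistent homozygous assignment, so the count is 2.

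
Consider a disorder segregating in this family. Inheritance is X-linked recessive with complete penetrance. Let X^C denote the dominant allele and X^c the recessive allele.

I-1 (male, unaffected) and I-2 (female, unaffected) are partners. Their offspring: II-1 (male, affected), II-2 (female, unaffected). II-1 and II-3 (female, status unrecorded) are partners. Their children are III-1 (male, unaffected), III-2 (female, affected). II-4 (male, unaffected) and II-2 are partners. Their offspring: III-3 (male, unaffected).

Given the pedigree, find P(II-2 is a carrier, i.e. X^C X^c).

1/3

I-1 is unaffected, so I-1 is X^C Y.
I-2 is unaffected so carries C and passed c to II-1 (X^c Y), so I-2 is X^C X^c.
Their cross gives offspring ratios 1/2 X^C X^C : 1/2 X^C X^c. Conditioning on II-2 being unaffected, P(X^C X^c) = 1/2 / 1 = 1/2 before taking II-2's own offspring into account.
II-4 is unaffected, so II-4 is X^C Y.
Now use II-2's offspring. Probability of each recorded status — unaffected son III-3: 1/2 if II-2 is X^C X^c, 1 if X^C X^C.
Bayes: P(X^C X^c) = 1/2·1/2 / (1/2·1/2 + 1/2·1) = 1/3.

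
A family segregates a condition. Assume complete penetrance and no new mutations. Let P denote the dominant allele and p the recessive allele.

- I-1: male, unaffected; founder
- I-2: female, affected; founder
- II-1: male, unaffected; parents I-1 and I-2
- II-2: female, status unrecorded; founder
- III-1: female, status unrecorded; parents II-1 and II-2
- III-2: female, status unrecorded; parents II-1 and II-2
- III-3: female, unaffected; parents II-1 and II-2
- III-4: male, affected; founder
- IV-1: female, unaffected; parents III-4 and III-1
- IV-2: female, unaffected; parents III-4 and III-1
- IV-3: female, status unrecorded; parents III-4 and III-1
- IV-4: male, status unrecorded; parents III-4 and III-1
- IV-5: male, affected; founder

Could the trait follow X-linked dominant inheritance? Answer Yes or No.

Under X-linked dominant, IV-1 (unaffected, female) cannot arise from III-4 (affected) × III-1 (unrecorded).

No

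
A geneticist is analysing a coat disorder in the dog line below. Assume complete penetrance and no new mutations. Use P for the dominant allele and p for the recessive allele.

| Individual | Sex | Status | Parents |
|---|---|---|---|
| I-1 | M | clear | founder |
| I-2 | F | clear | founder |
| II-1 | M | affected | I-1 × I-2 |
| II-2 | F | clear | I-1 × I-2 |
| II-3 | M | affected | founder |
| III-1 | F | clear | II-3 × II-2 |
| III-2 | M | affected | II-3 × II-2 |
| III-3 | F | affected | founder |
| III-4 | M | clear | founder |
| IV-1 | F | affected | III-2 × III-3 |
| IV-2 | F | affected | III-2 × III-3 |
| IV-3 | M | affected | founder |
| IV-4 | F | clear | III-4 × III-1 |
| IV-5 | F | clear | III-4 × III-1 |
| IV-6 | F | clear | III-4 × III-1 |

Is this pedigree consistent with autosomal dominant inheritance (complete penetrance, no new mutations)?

Under autosomal dominant, II-1 (affected, male) cannot arise from I-1 (clear) × I-2 (clear).

No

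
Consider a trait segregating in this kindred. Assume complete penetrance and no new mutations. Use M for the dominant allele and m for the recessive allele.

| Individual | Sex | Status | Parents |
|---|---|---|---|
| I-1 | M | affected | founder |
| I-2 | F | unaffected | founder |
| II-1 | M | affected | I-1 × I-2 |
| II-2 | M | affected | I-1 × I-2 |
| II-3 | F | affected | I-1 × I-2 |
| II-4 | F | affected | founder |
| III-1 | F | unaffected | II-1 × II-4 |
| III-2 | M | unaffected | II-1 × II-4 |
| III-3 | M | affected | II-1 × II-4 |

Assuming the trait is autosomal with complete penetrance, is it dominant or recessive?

dominant

II-1 and II-4 are both affected yet have an unaffected child III-1. Under a recessive model two affected parents are homozygous and every child would be affected, so the trait cannot be recessive.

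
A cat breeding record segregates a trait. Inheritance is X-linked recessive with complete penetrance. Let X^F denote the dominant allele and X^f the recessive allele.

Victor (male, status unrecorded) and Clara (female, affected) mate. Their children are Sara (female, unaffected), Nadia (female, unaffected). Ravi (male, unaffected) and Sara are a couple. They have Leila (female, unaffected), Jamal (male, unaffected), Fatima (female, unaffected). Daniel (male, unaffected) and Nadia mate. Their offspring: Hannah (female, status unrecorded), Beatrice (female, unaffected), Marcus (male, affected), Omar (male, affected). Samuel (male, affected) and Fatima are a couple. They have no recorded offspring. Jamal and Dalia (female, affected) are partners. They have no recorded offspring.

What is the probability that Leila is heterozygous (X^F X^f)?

Ravi is unaffected, so Ravi is X^F Y.
Sara is unaffected so carries F and received f from Clara (X^f X^f), so Sara is X^F X^f.
Their cross gives offspring ratios 1/2 X^F X^F : 1/2 X^F X^f. Conditioning on Leila being unaffected, P(X^F X^f) = 1/2 / 1 = 1/2.

1/2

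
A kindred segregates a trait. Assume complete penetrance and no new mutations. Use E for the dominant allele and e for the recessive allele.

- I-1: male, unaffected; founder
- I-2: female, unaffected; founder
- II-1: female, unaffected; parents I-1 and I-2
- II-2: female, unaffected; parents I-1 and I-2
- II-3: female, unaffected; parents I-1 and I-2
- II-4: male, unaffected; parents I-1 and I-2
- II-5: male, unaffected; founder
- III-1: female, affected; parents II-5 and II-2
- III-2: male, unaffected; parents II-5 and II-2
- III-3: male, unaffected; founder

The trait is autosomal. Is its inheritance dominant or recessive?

II-5 and II-2 are both unaffected yet have an affected child III-1. Under dominance, an affected child requires at least one affected parent, so the trait cannot be dominant.

recessive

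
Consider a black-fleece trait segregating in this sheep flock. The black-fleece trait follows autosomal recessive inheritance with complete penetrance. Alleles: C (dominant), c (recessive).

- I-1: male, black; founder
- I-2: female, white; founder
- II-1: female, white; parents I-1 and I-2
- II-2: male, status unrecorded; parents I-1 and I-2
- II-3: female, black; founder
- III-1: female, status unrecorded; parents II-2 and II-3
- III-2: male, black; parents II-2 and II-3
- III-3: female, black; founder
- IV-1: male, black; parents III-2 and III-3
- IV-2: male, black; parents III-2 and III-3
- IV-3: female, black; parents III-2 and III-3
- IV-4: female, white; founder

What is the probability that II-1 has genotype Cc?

1

II-1 is white so carries C and received c from I-1 (cc), so II-1 is Cc, giving P(Cc) = 1.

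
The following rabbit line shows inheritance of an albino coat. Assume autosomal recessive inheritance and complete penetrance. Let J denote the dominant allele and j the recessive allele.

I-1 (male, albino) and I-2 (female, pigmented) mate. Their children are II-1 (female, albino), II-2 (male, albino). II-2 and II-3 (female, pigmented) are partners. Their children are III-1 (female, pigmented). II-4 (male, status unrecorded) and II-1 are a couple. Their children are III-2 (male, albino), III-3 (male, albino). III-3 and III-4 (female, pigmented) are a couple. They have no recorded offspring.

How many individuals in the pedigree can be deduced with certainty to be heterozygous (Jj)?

Obligate heterozygotes: I-2 is pigmented so carries J and passed j to II-1 (jj), so I-2 is Jj; III-1 is pigmented so carries J and received j from II-2 (jj), so III-1 is Jj.
Every other individual is either homozygous by phenotype or has at least one consistent homozygous assignment, so the count is 2.

2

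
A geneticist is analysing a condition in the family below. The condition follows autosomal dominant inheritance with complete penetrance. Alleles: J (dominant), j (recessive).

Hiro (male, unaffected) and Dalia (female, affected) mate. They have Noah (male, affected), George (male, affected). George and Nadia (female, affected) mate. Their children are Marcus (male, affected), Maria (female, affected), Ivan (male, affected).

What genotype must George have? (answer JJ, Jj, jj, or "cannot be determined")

Jj

From phenotype alone, George is JJ or Jj.
George is affected so carries J and received j from Hiro (jj), so George is Jj.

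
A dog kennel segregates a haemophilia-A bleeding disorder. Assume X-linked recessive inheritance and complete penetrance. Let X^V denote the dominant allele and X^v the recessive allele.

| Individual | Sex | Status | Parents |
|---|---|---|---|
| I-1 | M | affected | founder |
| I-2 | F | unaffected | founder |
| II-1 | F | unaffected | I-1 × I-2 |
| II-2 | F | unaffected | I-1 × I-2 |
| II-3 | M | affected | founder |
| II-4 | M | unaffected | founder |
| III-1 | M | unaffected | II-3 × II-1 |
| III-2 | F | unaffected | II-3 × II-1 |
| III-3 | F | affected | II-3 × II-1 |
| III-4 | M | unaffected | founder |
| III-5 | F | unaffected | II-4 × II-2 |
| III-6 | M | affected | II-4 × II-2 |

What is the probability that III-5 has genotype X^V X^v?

1/2

II-4 is unaffected, so II-4 is X^V Y.
II-2 is unaffected so carries V and received v from I-1 (X^v Y), so II-2 is X^V X^v.
Their cross gives offspring ratios 1/2 X^V X^V : 1/2 X^V X^v. Conditioning on III-5 being unaffected, P(X^V X^v) = 1/2 / 1 = 1/2.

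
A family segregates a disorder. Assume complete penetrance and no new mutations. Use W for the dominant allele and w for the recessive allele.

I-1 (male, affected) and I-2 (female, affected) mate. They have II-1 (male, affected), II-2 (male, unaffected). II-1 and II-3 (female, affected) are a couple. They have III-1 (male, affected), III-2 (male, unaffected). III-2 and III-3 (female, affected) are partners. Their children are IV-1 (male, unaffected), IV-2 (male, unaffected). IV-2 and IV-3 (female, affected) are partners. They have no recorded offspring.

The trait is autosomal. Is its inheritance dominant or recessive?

dominant

I-1 and I-2 are both affected yet have an unaffected child II-2. Under a recessive model two affected parents are homozygous and every child would be affected, so the trait cannot be recessive.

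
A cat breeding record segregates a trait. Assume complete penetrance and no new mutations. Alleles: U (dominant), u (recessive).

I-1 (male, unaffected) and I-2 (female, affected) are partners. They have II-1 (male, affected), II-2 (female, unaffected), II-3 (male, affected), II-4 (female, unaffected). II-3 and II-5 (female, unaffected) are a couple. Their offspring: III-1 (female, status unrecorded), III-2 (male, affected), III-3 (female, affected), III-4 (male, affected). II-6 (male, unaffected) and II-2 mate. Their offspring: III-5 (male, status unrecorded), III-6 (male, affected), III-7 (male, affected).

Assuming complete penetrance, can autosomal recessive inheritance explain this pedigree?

Yes

A consistent assignment under autosomal recessive exists: I-1 Uu, I-2 uu, II-1 uu, II-2 Uu, II-3 uu, II-4 Uu, II-5 Uu, II-6 Uu, III-1 Uu, III-2 uu, III-3 uu, III-4 uu, III-5 UU, III-6 uu, III-7 uu.
In this assignment every recorded phenotype matches its genotype and every non-founder's genotype is obtainable from its parents' genotypes, so the pedigree is consistent.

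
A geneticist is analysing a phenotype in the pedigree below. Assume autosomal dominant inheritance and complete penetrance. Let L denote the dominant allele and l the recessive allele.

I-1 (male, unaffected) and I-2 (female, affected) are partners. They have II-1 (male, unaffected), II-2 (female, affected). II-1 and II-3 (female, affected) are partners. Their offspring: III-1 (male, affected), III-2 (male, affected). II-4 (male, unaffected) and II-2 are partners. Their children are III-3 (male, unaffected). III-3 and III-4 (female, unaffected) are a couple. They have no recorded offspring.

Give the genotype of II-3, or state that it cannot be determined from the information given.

II-3's phenotype allows LL or Ll, and no parent or child forces a single allele at both positions; consistent genotype assignments exist with II-3 as LL or Ll.

cannot be determined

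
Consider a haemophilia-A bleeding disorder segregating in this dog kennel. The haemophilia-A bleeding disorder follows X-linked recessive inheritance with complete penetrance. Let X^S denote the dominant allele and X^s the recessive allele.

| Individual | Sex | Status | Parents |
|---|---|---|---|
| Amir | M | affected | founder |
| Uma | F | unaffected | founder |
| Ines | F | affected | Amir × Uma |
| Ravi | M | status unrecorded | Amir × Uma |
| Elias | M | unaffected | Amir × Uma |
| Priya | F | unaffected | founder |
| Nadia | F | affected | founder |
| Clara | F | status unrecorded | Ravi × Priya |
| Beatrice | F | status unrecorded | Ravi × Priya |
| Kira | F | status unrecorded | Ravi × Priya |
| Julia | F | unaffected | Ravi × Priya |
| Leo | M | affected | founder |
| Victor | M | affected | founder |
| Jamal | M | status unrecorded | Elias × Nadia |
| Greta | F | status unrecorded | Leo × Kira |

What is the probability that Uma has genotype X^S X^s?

1

Uma is unaffected so carries S and passed s to Ines (X^s X^s), so Uma is X^S X^s, giving P(X^S X^s) = 1.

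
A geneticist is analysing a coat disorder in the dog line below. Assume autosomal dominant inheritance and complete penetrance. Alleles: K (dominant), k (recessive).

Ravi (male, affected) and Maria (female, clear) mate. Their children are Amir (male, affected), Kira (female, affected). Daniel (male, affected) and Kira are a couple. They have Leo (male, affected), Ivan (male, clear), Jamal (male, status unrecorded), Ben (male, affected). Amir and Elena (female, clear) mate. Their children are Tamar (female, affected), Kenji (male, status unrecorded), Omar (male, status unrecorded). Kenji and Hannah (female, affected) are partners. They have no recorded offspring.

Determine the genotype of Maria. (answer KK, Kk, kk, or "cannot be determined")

Maria is clear, so Maria is kk.

kk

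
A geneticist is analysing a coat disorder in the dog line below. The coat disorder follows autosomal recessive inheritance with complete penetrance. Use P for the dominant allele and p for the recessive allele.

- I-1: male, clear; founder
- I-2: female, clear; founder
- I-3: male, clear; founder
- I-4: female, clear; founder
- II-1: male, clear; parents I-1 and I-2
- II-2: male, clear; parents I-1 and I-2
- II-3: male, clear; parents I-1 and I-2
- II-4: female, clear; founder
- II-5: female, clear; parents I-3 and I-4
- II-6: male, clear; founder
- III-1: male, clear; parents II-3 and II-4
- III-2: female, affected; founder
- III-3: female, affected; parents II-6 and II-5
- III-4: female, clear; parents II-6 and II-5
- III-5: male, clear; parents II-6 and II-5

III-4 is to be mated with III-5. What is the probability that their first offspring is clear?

8/9

II-6 is clear so carries P and passed p to III-3 (pp), so II-6 is Pp.
II-5 is clear so carries P and passed p to III-3 (pp), so II-5 is Pp.
III-4 is a clear offspring of II-6 (Pp) × II-5 (Pp), whose cross gives 1/4 PP : 1/2 Pp : 1/4 pp; conditioning on being clear, III-4 is PP with probability 1/3, Pp with probability 2/3.
III-5 is a clear offspring of II-6 (Pp) × II-5 (Pp), whose cross gives 1/4 PP : 1/2 Pp : 1/4 pp; conditioning on being clear, III-5 is PP with probability 1/3, Pp with probability 2/3.
Summing over parental genotype combinations, P(offspring is clear) = 1/9·1 + 2/9·1 + 2/9·1 + 4/9·3/4 = 8/9.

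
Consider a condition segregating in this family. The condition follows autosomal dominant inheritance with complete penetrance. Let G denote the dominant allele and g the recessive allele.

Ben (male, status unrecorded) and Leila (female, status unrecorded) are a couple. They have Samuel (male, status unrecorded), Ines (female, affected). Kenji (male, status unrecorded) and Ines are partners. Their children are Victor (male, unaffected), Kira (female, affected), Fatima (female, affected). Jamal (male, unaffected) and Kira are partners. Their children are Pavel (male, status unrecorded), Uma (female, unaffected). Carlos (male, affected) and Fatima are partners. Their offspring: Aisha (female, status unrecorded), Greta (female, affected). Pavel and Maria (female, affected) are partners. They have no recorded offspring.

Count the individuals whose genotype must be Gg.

2

Obligate heterozygotes: Ines is affected so carries G and passed g to Victor (gg), so Ines is Gg; Kira is affected so carries G and passed g to Uma (gg), so Kira is Gg.
Every other individual is either homozygous by phenotype or has at least one consistent homozygous assignment, so the count is 2.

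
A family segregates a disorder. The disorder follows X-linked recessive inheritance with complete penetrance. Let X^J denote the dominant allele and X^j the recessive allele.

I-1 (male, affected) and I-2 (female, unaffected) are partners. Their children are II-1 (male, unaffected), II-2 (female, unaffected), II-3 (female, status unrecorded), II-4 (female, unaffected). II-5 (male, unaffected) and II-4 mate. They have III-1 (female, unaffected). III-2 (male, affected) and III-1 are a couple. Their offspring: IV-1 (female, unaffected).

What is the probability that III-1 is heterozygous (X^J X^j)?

1/3

II-5 is unaffected, so II-5 is X^J Y.
II-4 is unaffected so carries J and received j from I-1 (X^j Y), so II-4 is X^J X^j.
Their cross gives offspring ratios 1/2 X^J X^J : 1/2 X^J X^j. Conditioning on III-1 being unaffected, P(X^J X^j) = 1/2 / 1 = 1/2 before taking III-1's own offspring into account.
III-2 is affected, so III-2 is X^j Y.
Now use III-1's offspring. Probability of each recorded status — unaffected daughter IV-1: 1/2 if III-1 is X^J X^j, 1 if X^J X^J.
Bayes: P(X^J X^j) = 1/2·1/2 / (1/2·1/2 + 1/2·1) = 1/3.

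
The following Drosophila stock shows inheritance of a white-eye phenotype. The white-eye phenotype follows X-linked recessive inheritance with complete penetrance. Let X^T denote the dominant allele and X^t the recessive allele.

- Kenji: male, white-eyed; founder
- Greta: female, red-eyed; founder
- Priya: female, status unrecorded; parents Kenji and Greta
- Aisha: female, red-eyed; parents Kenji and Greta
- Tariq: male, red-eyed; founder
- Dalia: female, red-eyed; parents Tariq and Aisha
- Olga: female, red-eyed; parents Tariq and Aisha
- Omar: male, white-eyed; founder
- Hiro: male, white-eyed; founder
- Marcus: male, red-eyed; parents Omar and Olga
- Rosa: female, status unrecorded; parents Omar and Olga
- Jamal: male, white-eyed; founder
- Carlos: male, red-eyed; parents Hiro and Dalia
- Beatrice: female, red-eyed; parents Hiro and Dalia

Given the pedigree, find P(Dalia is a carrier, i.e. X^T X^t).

Tariq is red-eyed, so Tariq is X^T Y.
Aisha is red-eyed so carries T and received t from Kenji (X^t Y), so Aisha is X^T X^t.
Their cross gives offspring ratios 1/2 X^T X^T : 1/2 X^T X^t. Conditioning on Dalia being red-eyed, P(X^T X^t) = 1/2 / 1 = 1/2 before taking Dalia's own offspring into account.
Hiro is white-eyed, so Hiro is X^t Y.
Now use Dalia's offspring. Probability of each recorded status — red-eyed son Carlos: 1/2 if Dalia is X^T X^t, 1 if X^T X^T; red-eyed daughter Beatrice: 1/2 if Dalia is X^T X^t, 1 if X^T X^T.
Bayes: P(X^T X^t) = 1/2·1/4 / (1/2·1/4 + 1/2·1) = 1/5.

1/5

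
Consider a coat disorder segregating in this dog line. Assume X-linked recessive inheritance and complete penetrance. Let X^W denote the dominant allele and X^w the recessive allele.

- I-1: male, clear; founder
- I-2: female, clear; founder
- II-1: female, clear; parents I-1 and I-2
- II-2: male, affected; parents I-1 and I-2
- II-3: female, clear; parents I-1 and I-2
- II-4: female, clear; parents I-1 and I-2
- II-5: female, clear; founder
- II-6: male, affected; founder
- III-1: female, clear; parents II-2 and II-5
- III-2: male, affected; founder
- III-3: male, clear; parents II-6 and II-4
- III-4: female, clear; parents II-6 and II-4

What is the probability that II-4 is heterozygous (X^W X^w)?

I-1 is clear, so I-1 is X^W Y.
I-2 is clear so carries W and passed w to II-2 (X^w Y), so I-2 is X^W X^w.
Their cross gives offspring ratios 1/2 X^W X^W : 1/2 X^W X^w. Conditioning on II-4 being clear, P(X^W X^w) = 1/2 / 1 = 1/2 before taking II-4's own offspring into account.
II-6 is affected, so II-6 is X^w Y.
Now use II-4's offspring. Probability of each recorded status — clear son III-3: 1/2 if II-4 is X^W X^w, 1 if X^W X^W; clear daughter III-4: 1/2 if II-4 is X^W X^w, 1 if X^W X^W.
Bayes: P(X^W X^w) = 1/2·1/4 / (1/2·1/4 + 1/2·1) = 1/5.

1/5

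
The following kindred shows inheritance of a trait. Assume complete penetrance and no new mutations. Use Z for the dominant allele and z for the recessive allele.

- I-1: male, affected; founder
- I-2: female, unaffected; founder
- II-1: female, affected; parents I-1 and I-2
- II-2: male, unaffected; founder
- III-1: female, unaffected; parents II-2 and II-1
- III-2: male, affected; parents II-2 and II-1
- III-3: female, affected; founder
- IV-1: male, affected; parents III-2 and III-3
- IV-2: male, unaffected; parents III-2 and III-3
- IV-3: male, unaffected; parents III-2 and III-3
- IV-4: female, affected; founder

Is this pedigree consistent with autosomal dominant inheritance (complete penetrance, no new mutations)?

A consistent assignment under autosomal dominant exists: I-1 ZZ, I-2 zz, II-1 Zz, II-2 zz, III-1 zz, III-2 Zz, III-3 Zz, IV-1 ZZ, IV-2 zz, IV-3 zz, IV-4 ZZ.
In this assignment every recorded phenotype matches its genotype and every non-founder's genotype is obtainable from its parents' genotypes, so the pedigree is consistent.

Yes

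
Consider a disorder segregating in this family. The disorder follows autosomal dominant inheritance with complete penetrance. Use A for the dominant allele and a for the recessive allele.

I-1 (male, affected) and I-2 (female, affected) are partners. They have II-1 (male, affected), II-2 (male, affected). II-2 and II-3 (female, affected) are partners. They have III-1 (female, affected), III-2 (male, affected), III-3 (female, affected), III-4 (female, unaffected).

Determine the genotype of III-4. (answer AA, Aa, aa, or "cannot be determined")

III-4 is unaffected, so III-4 is aa.

aa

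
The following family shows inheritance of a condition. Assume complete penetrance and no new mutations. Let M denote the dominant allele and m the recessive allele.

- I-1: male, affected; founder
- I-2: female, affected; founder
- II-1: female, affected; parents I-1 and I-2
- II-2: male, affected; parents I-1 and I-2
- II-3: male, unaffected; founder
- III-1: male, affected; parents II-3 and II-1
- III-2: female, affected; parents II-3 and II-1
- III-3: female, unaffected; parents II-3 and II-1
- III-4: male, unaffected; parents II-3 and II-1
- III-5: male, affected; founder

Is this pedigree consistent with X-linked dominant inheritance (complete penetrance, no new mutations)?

A consistent assignment under X-linked dominant exists: I-1 X^M Y, I-2 X^M X^m, II-1 X^M X^m, II-2 X^M Y, II-3 X^m Y, III-1 X^M Y, III-2 X^M X^m, III-3 X^m X^m, III-4 X^m Y, III-5 X^M Y.
In this assignment every recorded phenotype matches its genotype and every non-founder's genotype is obtainable from its parents' genotypes, so the pedigree is consistent.

Yes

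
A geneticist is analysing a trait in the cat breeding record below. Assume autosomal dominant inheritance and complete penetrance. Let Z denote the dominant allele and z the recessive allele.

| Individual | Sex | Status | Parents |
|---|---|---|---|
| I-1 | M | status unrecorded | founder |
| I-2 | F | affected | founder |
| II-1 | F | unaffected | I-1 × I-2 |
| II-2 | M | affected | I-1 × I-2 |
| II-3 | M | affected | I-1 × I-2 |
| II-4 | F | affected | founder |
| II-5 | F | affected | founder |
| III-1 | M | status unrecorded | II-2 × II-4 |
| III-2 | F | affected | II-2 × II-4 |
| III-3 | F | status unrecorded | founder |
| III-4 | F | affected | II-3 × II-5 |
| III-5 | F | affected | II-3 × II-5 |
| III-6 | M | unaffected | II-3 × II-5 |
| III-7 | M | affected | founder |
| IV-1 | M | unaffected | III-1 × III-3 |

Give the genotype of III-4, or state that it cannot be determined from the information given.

cannot be determined

III-4's phenotype allows ZZ or Zz, and no parent or child forces a single allele at both positions; consistent genotype assignments exist with III-4 as ZZ or Zz.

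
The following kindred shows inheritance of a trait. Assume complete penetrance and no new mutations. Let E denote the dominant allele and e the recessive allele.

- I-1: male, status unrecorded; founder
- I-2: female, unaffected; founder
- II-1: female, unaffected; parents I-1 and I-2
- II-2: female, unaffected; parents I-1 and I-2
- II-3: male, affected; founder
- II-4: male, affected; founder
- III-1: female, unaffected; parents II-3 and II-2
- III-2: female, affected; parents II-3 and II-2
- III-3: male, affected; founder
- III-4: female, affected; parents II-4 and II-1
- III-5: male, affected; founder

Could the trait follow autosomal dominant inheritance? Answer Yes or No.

Yes

A consistent assignment under autosomal dominant exists: I-1 Ee, I-2 ee, II-1 ee, II-2 ee, II-3 Ee, II-4 EE, III-1 ee, III-2 Ee, III-3 EE, III-4 Ee, III-5 EE.
In this assignment every recorded phenotype matches its genotype and every non-founder's genotype is obtainable from its parents' genotypes, so the pedigree is consistent.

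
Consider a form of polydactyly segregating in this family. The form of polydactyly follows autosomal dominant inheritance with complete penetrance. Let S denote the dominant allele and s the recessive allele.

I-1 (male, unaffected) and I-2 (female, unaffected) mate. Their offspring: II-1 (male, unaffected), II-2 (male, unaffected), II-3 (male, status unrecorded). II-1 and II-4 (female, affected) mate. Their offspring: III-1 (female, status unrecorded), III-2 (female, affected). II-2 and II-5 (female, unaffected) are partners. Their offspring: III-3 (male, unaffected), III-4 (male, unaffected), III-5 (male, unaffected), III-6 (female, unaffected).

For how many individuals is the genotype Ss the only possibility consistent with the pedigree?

1

Obligate heterozygotes: III-2 is affected so carries S and received s from II-1 (ss), so III-2 is Ss.
Every other individual is either homozygous by phenotype or has at least one consistent homozygous assignment, so the count is 1.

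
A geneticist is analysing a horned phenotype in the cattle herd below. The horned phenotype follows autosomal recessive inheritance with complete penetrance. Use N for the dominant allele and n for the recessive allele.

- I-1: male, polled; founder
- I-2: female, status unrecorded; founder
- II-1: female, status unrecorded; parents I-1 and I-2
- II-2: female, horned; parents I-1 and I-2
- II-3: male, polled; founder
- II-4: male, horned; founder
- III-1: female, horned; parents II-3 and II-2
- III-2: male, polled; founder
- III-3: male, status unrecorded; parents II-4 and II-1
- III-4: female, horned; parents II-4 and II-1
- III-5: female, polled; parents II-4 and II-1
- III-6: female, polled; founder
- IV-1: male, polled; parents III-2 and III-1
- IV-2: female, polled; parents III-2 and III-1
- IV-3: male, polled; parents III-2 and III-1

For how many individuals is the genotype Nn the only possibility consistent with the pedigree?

Obligate heterozygotes: I-1 is polled so carries N and passed n to II-2 (nn), so I-1 is Nn; II-1 passed N to III-5 (Nn, whose n came from II-4) and passed n to III-4 (nn), so II-1 is Nn; II-3 is polled so carries N and passed n to III-1 (nn), so II-3 is Nn; III-5 is polled so carries N and received n from II-4 (nn), so III-5 is Nn; IV-1 is polled so carries N and received n from III-1 (nn), so IV-1 is Nn; IV-2 is polled so carries N and received n from III-1 (nn), so IV-2 is Nn; IV-3 is polled so carries N and received n from III-1 (nn), so IV-3 is Nn.
Every other individual is either homozygous by phenotype or has at least one consistent homozygous assignment, so the count is 7.

7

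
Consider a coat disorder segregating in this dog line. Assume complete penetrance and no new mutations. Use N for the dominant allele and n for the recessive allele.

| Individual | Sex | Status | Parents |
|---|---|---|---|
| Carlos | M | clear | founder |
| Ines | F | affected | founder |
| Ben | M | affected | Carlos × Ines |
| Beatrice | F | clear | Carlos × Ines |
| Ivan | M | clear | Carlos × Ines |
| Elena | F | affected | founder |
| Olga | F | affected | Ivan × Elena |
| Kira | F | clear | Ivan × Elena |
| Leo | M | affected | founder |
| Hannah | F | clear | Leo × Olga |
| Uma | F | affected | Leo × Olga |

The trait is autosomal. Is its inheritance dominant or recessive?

Leo and Olga are both affected yet have a clear child Hannah. Under a recessive model two affected parents are homozygous and every child would be affected, so the trait cannot be recessive.

dominant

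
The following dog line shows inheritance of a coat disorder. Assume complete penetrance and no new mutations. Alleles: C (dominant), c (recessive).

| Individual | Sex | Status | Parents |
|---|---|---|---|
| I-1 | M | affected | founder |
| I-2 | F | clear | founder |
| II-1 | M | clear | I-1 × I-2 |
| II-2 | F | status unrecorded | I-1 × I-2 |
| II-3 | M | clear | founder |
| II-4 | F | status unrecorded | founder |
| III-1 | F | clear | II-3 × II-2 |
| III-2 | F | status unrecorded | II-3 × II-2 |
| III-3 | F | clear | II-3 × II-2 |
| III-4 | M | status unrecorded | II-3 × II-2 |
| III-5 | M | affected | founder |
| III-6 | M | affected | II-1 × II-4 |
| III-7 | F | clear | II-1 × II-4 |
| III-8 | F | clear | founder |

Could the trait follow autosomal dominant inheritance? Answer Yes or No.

Yes

A consistent assignment under autosomal dominant exists: I-1 Cc, I-2 cc, II-1 cc, II-2 Cc, II-3 cc, II-4 Cc, III-1 cc, III-2 Cc, III-3 cc, III-4 Cc, III-5 CC, III-6 Cc, III-7 cc, III-8 cc.
In this assignment every recorded phenotype matches its genotype and every non-founder's genotype is obtainable from its parents' genotypes, so the pedigree is consistent.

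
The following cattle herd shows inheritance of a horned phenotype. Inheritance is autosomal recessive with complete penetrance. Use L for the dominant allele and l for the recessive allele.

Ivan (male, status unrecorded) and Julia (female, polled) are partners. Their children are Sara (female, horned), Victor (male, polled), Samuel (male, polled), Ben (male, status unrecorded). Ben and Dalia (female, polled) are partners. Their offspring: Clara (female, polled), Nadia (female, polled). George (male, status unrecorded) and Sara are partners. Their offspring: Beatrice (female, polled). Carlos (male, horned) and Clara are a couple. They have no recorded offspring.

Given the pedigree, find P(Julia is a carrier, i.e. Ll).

Julia is polled so carries L and passed l to Sara (ll), so Julia is Ll, giving P(Ll) = 1.

1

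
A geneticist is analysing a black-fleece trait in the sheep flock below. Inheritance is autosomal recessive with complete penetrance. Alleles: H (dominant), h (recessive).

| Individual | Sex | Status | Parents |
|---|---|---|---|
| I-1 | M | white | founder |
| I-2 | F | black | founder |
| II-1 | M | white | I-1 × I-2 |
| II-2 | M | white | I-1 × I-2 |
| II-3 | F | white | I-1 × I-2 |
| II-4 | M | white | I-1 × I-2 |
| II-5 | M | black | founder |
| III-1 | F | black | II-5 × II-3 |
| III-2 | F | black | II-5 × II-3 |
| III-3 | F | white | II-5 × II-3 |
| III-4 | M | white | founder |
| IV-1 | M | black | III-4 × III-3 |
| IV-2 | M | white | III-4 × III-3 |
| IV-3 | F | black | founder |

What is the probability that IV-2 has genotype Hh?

2/3

III-4 is white so carries H and passed h to IV-1 (hh), so III-4 is Hh.
III-3 is white so carries H and received h from II-5 (hh), so III-3 is Hh.
Their cross gives offspring ratios 1/4 HH : 1/2 Hh : 1/4 hh. Conditioning on IV-2 being white, P(Hh) = 1/2 / 3/4 = 2/3.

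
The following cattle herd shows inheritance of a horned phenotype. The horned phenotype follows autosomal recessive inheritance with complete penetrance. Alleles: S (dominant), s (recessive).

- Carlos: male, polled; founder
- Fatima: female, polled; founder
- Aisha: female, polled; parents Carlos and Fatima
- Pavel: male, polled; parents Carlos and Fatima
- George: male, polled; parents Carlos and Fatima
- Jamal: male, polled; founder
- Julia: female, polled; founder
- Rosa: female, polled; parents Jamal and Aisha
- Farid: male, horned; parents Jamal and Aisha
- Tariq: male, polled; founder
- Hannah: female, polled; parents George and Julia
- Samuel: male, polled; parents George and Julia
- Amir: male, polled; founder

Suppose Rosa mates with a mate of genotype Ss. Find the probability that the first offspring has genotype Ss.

Jamal is polled so carries S and passed s to Farid (ss), so Jamal is Ss.
Aisha is polled so carries S and passed s to Farid (ss), so Aisha is Ss.
Rosa is a polled offspring of Jamal (Ss) × Aisha (Ss), whose cross gives 1/4 SS : 1/2 Ss : 1/4 ss; conditioning on being polled, Rosa is SS with probability 1/3, Ss with probability 2/3.
Summing over parental genotype combinations, P(offspring has genotype Ss) = 1/3·1/2 + 2/3·1/2 = 1/2.

1/2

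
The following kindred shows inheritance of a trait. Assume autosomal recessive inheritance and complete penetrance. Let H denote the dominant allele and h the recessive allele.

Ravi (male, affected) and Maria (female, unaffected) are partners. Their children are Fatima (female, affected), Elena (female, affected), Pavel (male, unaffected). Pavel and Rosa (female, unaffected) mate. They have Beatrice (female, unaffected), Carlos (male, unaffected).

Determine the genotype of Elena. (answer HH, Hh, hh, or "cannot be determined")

hh

Elena is affected, so Elena is hh.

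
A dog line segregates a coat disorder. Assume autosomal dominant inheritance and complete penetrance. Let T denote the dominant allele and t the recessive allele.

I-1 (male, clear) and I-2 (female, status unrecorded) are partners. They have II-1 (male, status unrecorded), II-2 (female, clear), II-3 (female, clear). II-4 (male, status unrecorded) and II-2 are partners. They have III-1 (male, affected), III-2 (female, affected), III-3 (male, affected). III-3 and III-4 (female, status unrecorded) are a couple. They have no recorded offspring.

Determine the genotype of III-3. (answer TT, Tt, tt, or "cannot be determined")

From phenotype alone, III-3 is TT or Tt.
III-3 is affected so carries T and received t from II-2 (tt), so III-3 is Tt.

Tt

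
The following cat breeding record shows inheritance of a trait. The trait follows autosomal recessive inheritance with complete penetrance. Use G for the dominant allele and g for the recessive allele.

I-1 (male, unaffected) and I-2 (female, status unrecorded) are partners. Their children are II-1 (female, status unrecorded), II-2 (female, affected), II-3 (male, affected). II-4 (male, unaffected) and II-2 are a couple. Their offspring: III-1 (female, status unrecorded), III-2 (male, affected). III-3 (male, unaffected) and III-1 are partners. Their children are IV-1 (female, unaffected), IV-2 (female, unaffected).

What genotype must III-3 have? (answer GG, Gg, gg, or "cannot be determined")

III-3's phenotype allows GG or Gg, and no parent or child forces a single allele at both positions; consistent genotype assignments exist with III-3 as GG or Gg.

cannot be determined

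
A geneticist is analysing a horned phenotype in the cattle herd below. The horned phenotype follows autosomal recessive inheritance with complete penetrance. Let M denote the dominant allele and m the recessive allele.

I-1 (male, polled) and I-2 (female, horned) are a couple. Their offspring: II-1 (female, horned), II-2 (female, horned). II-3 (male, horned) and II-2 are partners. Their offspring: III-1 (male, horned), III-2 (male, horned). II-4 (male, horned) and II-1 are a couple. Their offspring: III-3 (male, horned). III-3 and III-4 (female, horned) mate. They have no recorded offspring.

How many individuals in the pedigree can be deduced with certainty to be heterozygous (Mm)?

1

Obligate heterozygotes: I-1 is polled so carries M and passed m to II-1 (mm), so I-1 is Mm.
Every other individual is either homozygous by phenotype or has at least one consistent homozygous assignment, so the count is 1.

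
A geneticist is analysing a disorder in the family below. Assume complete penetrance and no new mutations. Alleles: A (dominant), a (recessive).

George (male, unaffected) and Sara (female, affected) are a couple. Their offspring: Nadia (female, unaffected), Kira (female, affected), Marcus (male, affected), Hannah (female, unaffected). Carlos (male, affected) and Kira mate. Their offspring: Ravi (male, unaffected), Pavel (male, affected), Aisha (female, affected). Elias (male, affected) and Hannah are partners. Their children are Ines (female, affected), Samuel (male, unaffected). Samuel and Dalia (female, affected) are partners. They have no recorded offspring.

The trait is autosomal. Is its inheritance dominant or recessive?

dominant

Carlos and Kira are both affected yet have an unaffected child Ravi. Under a recessive model two affected parents are homozygous and every child would be affected, so the trait cannot be recessive.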